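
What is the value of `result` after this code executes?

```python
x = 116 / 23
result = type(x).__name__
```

x is float; result = 'float'

'float'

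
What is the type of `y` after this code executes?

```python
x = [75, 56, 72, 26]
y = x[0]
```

Indexing list[int] returns int

int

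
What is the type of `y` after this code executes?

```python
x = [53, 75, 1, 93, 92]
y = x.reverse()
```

list.reverse() returns None

NoneType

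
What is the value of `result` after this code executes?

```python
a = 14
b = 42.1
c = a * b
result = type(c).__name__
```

a is int; b is float; c is float; result = 'float'

'float'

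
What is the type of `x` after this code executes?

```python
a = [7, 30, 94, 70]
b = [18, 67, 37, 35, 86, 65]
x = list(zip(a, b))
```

list(zip()) returns a list of tuples

list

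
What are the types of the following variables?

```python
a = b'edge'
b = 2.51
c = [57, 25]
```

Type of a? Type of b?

a is assigned a bytes literal (b'...' prefix); b is assigned a number with a decimal point, so it is a float

bytes, float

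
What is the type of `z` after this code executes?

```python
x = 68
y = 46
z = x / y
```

int / int = float

float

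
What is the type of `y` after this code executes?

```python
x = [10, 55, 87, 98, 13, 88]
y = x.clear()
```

list.clear() returns None

NoneType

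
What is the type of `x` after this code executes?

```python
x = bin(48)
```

bin() returns str representation

str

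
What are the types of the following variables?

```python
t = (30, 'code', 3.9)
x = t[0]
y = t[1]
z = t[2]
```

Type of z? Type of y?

tuple[2] is float; tuple[1] is str

float, str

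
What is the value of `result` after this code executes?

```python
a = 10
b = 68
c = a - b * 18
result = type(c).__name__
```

a is int; b is int; c is int; result = 'int'

'int'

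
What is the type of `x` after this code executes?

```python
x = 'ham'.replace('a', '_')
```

str.replace() returns str

str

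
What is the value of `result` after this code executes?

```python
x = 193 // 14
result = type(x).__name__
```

x is int; result = 'int'

'int'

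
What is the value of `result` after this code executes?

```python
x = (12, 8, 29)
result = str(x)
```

x = (12, 8, 29); result = '(12, 8, 29)'

'(12, 8, 29)'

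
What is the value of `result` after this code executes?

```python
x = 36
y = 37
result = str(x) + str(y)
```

x = 36; y = 37; result = '3637'

'3637'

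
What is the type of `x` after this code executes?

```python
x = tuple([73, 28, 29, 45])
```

tuple() constructor returns tuple

tuple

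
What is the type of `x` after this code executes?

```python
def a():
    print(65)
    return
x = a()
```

Bare return returns None

NoneType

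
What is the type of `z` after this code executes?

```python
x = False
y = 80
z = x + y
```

bool + int = int (bool is subclass of int)

int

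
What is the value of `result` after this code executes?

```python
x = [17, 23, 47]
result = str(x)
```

x = [17, 23, 47]; result = '[17, 23, 47]'

'[17, 23, 47]'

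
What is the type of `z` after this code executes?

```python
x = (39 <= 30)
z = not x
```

'not' returns bool

bool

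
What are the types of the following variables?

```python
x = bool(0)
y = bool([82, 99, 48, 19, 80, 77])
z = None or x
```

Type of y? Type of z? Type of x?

bool() returns bool; None or bool returns the bool; bool() returns bool

bool, bool, bool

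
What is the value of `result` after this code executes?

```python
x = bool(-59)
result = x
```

x = True; result = True

True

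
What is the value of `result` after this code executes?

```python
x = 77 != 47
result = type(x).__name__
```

x is bool; result = 'bool'

'bool'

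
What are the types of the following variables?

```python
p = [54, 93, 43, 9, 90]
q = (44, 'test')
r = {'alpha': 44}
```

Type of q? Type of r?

q is assigned a tuple (parenthesized, comma-separated values); r is assigned a dict literal ({key: value})

tuple, dict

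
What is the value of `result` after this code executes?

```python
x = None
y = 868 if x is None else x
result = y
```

x = None; y = 868; result = 868

868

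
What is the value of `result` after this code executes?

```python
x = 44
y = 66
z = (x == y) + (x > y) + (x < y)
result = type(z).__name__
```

x is int; y is int; z is int; result = 'int'

'int'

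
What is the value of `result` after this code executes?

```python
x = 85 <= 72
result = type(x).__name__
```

x is bool; result = 'bool'

'bool'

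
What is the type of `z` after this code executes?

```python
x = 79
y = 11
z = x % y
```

int % int = int

int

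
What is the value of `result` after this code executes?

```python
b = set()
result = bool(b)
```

b = set(); result = False

False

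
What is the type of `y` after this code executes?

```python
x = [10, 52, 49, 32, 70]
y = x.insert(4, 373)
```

list.insert() returns None

NoneType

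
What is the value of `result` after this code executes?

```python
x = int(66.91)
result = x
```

x = 66; result = 66

66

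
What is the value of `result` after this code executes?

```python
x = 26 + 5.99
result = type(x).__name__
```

x is float; result = 'float'

'float'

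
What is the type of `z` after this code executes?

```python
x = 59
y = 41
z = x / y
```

int / int = float

float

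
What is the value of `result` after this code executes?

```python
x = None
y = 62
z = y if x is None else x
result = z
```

x = None; y = 62; z = 62; result = 62

62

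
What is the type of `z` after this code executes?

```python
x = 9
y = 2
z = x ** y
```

positive int ** positive int = int

int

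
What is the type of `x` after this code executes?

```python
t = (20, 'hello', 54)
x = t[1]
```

Index 1 of tuple is a str literal

str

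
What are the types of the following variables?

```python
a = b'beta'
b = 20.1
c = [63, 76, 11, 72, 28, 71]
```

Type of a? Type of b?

a is assigned a bytes literal (b'...' prefix); b is assigned a number with a decimal point, so it is a float

bytes, float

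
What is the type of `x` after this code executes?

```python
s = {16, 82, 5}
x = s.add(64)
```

set.add() returns None (mutates in place)

NoneType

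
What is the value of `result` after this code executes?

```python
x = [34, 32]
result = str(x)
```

x = [34, 32]; result = '[34, 32]'

'[34, 32]'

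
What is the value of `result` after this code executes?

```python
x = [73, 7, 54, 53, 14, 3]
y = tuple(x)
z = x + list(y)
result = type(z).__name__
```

x is list; y is tuple; z is list; result = 'list'

'list'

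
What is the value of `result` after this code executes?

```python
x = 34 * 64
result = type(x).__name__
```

x is int; result = 'int'

'int'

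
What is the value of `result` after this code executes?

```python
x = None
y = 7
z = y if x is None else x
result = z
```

x = None; y = 7; z = 7; result = 7

7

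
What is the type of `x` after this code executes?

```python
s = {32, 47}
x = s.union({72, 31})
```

set.union() returns a new set

set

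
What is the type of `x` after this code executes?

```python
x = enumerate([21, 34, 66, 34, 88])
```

enumerate() returns an enumerate object

enumerate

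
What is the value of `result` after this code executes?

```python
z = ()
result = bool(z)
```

z = (); result = False

False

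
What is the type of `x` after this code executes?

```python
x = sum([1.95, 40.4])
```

sum() of floats returns float

float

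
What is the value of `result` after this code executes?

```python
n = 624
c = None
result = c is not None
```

n = 624; c = None; result = False

False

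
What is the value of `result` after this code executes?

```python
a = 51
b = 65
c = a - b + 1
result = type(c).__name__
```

a is int; b is int; c is int; result = 'int'

'int'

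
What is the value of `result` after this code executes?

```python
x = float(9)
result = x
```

x = 9.0; result = 9.0

9.0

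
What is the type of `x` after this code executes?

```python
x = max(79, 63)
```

max() of ints returns int

int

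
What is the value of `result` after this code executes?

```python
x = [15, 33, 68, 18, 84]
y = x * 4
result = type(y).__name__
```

x is list; y is list; result = 'list'

'list'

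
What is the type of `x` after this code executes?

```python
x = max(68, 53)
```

max() of ints returns int

int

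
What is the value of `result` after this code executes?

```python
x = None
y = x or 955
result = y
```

x = None; y = 955; result = 955

955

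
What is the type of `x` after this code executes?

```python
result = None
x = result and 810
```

'and' returns first falsy value (None)

NoneType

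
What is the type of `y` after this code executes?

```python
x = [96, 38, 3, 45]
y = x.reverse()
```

list.reverse() returns None

NoneType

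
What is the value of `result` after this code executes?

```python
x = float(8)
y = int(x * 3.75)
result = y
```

x = 8.0; y = 30; result = 30

30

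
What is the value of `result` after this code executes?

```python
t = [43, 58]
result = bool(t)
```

t = [43, 58]; result = True

True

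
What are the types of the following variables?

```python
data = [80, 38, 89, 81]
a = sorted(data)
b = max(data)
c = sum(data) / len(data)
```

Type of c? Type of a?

int / int = float; sorted() returns list

float, list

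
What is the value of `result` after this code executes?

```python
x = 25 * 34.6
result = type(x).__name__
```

x is float; result = 'float'

'float'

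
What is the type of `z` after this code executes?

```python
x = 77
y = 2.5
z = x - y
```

int - float = float

float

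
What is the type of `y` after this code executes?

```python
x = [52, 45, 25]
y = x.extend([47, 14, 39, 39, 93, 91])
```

list.extend() returns None

NoneType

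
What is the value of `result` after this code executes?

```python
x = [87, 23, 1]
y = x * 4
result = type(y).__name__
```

x is list; y is list; result = 'list'

'list'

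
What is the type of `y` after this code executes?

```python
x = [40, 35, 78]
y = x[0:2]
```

Slicing a list returns a list

list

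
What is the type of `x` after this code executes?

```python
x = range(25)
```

range() returns a range object

range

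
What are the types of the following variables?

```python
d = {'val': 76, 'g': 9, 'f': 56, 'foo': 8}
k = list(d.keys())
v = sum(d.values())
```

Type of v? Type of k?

sum of ints is int; list() converts to list

int, list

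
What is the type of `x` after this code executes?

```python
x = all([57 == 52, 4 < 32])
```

all() returns bool

bool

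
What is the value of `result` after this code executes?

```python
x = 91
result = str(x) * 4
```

x = 91; result = '91919191'

'91919191'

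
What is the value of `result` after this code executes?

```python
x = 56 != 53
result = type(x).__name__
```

x is bool; result = 'bool'

'bool'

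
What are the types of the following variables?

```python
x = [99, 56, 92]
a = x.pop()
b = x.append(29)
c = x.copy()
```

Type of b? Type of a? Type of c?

append() returns None; pop() returns element; copy() returns list

NoneType, int, list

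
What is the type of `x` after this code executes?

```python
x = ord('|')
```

ord() returns int (code point)

int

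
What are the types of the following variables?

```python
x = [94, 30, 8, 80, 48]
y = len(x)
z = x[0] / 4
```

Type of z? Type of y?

int / int = float; len() returns int

float, int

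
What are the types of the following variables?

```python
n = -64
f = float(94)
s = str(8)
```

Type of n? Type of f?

n is assigned a bare integer (no decimal point), so it is an int; f is assigned the result of calling float(), which returns a float

int, float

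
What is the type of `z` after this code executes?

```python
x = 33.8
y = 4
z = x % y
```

float % int = float

float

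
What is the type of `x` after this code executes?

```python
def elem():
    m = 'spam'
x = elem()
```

Function without return returns None

NoneType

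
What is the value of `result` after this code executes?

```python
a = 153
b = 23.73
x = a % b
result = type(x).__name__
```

a is int; b is float; x is float; result = 'float'

'float'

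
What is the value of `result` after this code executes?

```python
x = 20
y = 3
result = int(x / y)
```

x = 20; y = 3; result = 6

6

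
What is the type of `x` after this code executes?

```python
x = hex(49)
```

hex() returns str representation

str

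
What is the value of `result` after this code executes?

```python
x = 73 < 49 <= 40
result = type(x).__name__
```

x is bool; result = 'bool'

'bool'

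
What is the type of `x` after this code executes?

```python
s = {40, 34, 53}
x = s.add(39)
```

set.add() returns None (mutates in place)

NoneType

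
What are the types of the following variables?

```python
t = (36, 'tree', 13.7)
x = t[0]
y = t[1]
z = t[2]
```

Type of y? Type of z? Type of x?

tuple[1] is str; tuple[2] is float; tuple[0] is int

str, float, int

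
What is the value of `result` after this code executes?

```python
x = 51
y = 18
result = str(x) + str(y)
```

x = 51; y = 18; result = '5118'

'5118'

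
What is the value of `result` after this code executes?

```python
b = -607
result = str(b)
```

b = -607; result = '-607'

'-607'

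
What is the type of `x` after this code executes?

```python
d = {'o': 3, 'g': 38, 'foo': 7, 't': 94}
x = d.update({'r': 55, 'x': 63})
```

dict.update() returns None

NoneType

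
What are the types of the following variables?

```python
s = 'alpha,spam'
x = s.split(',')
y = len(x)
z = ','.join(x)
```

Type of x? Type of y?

str.split() returns list; len() returns int

list, int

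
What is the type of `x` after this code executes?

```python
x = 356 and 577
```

'and' with truthy values returns last operand (int)

int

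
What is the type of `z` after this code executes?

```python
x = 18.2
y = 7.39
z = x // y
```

float // float = float

float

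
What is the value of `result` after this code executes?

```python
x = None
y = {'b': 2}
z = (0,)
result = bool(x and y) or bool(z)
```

x = None; y = {'b': 2}; z = (0,); result = True

True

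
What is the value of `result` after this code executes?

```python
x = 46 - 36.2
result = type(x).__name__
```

x is float; result = 'float'

'float'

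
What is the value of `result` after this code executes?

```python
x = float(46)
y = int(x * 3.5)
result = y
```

x = 46.0; y = 161; result = 161

161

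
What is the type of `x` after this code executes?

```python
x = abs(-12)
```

abs() of int returns int

int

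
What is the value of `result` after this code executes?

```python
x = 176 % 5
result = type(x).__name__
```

x is int; result = 'int'

'int'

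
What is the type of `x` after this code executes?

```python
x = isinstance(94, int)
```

isinstance() returns bool

bool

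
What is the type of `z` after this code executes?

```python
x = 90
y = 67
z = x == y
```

Equality comparison returns bool

bool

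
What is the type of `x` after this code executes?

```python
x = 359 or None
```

'or' returns first truthy value

int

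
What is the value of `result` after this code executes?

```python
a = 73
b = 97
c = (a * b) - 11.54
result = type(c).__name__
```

a is int; b is int; c is float; result = 'float'

'float'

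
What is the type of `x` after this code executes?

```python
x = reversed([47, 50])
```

reversed() on a list returns list_reverseiterator

list_reverseiterator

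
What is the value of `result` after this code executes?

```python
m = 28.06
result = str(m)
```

m = 28.06; result = '28.06'

'28.06'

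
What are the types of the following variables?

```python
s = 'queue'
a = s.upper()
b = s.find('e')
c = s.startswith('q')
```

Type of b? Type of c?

find() returns int; startswith() returns bool

int, bool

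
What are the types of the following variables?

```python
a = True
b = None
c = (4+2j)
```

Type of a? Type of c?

a is assigned the constant True, which has type bool; c is assigned (4+2j), an int plus an imaginary literal (j suffix), which evaluates to complex

bool, complex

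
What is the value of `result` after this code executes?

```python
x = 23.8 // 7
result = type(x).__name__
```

x is float; result = 'float'

'float'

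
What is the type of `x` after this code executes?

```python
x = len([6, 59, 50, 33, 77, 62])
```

len() always returns int

int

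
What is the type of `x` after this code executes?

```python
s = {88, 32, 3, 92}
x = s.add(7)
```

set.add() returns None (mutates in place)

NoneType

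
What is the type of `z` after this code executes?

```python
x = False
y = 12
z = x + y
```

bool + int = int (bool is subclass of int)

int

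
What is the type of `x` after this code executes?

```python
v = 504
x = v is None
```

'is' comparison returns bool

bool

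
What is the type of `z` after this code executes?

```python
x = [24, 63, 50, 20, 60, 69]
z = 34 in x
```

'in' operator returns bool

bool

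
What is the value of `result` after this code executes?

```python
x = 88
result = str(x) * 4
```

x = 88; result = '88888888'

'88888888'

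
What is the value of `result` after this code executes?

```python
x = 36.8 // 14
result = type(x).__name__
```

x is float; result = 'float'

'float'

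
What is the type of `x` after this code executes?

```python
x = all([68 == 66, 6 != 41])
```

all() returns bool

bool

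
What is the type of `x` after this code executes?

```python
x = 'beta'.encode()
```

str.encode() returns bytes

bytes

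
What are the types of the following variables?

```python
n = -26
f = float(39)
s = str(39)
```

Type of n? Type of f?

n is assigned a bare integer (no decimal point), so it is an int; f is assigned the result of calling float(), which returns a float

int, float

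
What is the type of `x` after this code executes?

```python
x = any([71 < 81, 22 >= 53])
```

any() returns bool

bool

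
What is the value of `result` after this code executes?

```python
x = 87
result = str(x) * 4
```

x = 87; result = '87878787'

'87878787'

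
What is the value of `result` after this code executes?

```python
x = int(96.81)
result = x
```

x = 96; result = 96

96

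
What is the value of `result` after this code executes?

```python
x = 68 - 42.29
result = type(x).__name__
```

x is float; result = 'float'

'float'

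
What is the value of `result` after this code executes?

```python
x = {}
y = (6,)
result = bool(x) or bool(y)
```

x = {}; y = (6,); result = True

True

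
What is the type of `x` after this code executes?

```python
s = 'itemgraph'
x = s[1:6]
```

Slicing a str returns str

str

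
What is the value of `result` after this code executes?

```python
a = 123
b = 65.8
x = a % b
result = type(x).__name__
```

a is int; b is float; x is float; result = 'float'

'float'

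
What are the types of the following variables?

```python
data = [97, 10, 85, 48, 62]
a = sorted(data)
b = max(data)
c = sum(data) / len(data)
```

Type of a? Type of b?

sorted() returns list; max of ints returns int

list, int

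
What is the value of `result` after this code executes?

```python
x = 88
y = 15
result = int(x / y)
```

x = 88; y = 15; result = 5

5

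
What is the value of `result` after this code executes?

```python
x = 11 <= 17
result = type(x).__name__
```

x is bool; result = 'bool'

'bool'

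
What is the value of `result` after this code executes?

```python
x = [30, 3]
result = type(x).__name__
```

x is list; result = 'list'

'list'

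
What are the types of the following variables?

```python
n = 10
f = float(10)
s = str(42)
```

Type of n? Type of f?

n is assigned a bare integer (no decimal point), so it is an int; f is assigned the result of calling float(), which returns a float

int, float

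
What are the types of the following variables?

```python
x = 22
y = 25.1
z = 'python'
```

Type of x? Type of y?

x is assigned a bare integer (no decimal point), so it is an int; y is assigned a number with a decimal point, so it is a float

int, float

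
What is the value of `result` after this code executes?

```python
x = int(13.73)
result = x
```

x = 13; result = 13

13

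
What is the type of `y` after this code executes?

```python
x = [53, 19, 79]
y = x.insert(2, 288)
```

list.insert() returns None

NoneType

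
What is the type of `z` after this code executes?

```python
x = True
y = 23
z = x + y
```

bool + int = int (bool is subclass of int)

int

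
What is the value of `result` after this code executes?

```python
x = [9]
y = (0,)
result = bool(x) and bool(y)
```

x = [9]; y = (0,); result = True

True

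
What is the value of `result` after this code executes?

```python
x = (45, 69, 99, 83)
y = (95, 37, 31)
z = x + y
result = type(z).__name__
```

x is tuple; y is tuple; z is tuple; result = 'tuple'

'tuple'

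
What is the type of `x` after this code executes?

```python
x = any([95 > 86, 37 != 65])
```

any() returns bool

bool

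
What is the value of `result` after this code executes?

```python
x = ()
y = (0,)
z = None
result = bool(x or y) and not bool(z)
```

x = (); y = (0,); z = None; result = True

True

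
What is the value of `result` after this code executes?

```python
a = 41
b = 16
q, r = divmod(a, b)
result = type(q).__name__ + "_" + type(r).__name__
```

a is int; b is int; q is int; r is int; result = 'int_int'

'int_int'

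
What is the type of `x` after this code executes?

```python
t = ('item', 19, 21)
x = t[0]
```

Index 0 of tuple is a str literal

str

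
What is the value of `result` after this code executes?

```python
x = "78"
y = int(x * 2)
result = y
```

x = '78'; y = 7878; result = 7878

7878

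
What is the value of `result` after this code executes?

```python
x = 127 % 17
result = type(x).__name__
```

x is int; result = 'int'

'int'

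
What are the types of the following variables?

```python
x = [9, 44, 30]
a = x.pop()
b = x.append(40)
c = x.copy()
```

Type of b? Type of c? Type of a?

append() returns None; copy() returns list; pop() returns element

NoneType, list, int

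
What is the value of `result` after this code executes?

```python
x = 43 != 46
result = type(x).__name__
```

x is bool; result = 'bool'

'bool'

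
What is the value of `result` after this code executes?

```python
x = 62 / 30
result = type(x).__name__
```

x is float; result = 'float'

'float'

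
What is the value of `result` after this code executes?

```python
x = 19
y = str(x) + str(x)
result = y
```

x = 19; y = '1919'; result = '1919'

'1919'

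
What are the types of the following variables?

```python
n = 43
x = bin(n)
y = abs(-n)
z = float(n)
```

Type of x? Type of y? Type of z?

bin() returns str; abs() of int returns int; float() returns float

str, int, float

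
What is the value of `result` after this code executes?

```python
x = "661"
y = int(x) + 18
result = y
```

x = '661'; y = 679; result = 679

679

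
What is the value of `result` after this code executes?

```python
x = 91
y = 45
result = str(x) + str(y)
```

x = 91; y = 45; result = '9145'

'9145'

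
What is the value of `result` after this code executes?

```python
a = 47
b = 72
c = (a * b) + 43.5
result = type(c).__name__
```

a is int; b is int; c is float; result = 'float'

'float'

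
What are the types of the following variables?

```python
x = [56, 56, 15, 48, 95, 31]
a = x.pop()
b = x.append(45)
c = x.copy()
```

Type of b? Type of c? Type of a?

append() returns None; copy() returns list; pop() returns element

NoneType, list, int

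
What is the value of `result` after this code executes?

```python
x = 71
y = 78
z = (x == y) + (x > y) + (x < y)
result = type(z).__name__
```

x is int; y is int; z is int; result = 'int'

'int'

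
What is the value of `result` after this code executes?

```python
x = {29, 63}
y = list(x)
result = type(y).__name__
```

x is set; y is list; result = 'list'

'list'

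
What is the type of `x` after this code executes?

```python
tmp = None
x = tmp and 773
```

'and' returns first falsy value (None)

NoneType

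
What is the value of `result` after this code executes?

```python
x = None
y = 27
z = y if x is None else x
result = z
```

x = None; y = 27; z = 27; result = 27

27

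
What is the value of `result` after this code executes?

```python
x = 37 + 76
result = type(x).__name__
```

x is int; result = 'int'

'int'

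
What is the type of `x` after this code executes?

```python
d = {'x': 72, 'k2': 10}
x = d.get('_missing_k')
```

dict.get() returns None when key not found

NoneType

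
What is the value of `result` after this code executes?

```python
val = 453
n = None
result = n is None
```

val = 453; n = None; result = True

True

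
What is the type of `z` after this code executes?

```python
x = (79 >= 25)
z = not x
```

'not' returns bool

bool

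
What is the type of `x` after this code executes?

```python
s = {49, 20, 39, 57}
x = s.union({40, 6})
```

set.union() returns a new set

set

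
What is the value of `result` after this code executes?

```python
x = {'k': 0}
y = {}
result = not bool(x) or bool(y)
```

x = {'k': 0}; y = {}; result = False

False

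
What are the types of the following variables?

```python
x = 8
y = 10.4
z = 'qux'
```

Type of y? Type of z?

y is assigned a number with a decimal point, so it is a float; z is assigned a quoted string literal, so it is a str

float, str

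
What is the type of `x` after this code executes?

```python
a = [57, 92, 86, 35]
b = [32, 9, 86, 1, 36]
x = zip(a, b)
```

zip() returns a zip object

zip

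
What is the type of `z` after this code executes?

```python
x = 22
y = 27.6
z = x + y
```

int + float = float

float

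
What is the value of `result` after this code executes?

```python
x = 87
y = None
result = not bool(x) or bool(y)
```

x = 87; y = None; result = False

False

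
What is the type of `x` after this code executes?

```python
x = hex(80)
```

hex() returns str representation

str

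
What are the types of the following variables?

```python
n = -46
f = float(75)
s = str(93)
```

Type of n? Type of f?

n is assigned a bare integer (no decimal point), so it is an int; f is assigned the result of calling float(), which returns a float

int, float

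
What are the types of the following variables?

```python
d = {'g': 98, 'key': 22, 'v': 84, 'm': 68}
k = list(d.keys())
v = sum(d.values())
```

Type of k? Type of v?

list() converts to list; sum of ints is int

list, int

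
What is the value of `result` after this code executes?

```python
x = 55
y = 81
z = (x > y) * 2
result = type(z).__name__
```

x is int; y is int; z is int; result = 'int'

'int'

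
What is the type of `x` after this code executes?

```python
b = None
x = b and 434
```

'and' returns first falsy value (None)

NoneType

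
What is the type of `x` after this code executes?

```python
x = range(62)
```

range() returns a range object

range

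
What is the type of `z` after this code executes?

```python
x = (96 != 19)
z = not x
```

'not' returns bool

bool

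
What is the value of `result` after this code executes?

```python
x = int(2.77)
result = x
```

x = 2; result = 2

2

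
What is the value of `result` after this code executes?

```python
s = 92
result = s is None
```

s = 92; result = False

False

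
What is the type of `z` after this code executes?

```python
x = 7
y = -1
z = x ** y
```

int ** negative = float

float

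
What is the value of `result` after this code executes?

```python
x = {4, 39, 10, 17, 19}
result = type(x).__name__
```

x is set; result = 'set'

'set'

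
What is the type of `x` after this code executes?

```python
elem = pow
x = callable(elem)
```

callable() returns bool

bool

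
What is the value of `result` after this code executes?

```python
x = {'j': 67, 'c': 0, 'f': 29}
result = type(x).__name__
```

x is dict; result = 'dict'

'dict'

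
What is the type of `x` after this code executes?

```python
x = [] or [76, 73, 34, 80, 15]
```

'or' returns first truthy value (list)

list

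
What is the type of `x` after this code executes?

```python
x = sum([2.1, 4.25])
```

sum() of floats returns float

float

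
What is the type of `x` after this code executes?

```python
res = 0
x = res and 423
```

'and' returns first falsy value (0 is int)

int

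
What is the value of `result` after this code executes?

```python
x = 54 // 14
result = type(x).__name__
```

x is int; result = 'int'

'int'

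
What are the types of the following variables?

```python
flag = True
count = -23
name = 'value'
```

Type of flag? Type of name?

flag is assigned the constant True, which has type bool; name is assigned a quoted string literal, so it is a str

bool, str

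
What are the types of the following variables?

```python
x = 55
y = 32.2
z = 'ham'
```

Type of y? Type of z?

y is assigned a number with a decimal point, so it is a float; z is assigned a quoted string literal, so it is a str

float, str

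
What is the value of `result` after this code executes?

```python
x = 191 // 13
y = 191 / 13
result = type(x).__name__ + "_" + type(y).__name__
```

x is int; y is float; result = 'int_float'

'int_float'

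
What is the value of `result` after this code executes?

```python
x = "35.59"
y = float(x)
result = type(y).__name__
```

x is str; y is float; result = 'float'

'float'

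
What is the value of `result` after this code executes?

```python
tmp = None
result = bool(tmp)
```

tmp = None; result = False

False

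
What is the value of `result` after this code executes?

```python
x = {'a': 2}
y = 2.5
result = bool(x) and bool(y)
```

x = {'a': 2}; y = 2.5; result = True

True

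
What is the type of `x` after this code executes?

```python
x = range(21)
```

range() returns a range object

range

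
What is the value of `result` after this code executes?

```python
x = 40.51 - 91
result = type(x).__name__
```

x is float; result = 'float'

'float'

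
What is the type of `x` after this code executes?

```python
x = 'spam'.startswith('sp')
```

str.startswith() returns bool

bool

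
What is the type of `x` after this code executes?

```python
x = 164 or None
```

'or' returns first truthy value

int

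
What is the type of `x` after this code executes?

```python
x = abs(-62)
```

abs() of int returns int

int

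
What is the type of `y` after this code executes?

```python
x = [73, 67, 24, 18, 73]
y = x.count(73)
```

list.count() returns int

int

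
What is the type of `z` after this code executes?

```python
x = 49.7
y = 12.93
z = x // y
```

float // float = float

float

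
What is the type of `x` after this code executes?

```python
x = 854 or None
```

'or' returns first truthy value

int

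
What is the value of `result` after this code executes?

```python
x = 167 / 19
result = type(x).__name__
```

x is float; result = 'float'

'float'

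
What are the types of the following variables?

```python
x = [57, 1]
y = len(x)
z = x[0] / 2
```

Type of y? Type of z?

len() returns int; int / int = float

int, float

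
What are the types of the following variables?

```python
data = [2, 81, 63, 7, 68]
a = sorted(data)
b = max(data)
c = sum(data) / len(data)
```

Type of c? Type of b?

int / int = float; max of ints returns int

float, int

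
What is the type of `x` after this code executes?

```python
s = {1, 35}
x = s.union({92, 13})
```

set.union() returns a new set

set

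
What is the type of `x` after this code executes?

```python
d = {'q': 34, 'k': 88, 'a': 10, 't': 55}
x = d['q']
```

Accessing dict[str, int] with str key returns int

int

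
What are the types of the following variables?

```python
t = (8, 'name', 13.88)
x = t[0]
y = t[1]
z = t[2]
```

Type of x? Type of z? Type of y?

tuple[0] is int; tuple[2] is float; tuple[1] is str

int, float, str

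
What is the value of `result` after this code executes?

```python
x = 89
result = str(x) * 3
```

x = 89; result = '898989'

'898989'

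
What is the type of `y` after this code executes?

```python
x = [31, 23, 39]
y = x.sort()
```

list.sort() returns None (mutates in place)

NoneType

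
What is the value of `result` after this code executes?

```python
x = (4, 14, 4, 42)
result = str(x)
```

x = (4, 14, 4, 42); result = '(4, 14, 4, 42)'

'(4, 14, 4, 42)'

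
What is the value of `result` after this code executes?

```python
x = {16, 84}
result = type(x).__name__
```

x is set; result = 'set'

'set'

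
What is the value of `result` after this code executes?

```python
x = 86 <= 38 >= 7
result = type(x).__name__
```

x is bool; result = 'bool'

'bool'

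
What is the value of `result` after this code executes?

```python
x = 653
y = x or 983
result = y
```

x = 653; y = 653; result = 653

653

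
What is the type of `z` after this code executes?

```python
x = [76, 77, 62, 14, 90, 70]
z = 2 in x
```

'in' operator returns bool

bool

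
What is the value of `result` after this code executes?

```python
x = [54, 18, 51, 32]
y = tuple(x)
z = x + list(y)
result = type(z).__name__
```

x is list; y is tuple; z is list; result = 'list'

'list'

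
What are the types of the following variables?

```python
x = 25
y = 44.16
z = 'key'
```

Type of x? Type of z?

x is assigned a bare integer (no decimal point), so it is an int; z is assigned a quoted string literal, so it is a str

int, str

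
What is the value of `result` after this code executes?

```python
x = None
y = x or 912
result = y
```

x = None; y = 912; result = 912

912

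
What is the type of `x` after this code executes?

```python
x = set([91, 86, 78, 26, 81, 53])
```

set() constructor returns set

set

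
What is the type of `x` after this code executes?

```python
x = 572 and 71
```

'and' with truthy values returns last operand (int)

int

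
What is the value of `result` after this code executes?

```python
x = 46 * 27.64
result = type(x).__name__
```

x is float; result = 'float'

'float'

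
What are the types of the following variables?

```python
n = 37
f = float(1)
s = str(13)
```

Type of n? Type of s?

n is assigned a bare integer (no decimal point), so it is an int; s is assigned the result of calling str(), which returns a str

int, str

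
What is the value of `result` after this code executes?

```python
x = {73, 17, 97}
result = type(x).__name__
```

x is set; result = 'set'

'set'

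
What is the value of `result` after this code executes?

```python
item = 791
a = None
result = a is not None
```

item = 791; a = None; result = False

False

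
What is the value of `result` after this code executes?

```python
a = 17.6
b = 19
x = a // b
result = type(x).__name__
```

a is float; b is int; x is float; result = 'float'

'float'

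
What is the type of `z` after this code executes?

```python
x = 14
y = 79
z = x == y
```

Equality comparison returns bool

bool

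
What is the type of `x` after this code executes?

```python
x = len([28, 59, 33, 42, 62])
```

len() always returns int

int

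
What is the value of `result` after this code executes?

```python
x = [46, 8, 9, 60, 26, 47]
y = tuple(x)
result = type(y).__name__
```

x is list; y is tuple; result = 'tuple'

'tuple'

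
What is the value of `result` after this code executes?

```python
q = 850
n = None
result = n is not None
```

q = 850; n = None; result = False

False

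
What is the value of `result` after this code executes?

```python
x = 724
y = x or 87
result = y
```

x = 724; y = 724; result = 724

724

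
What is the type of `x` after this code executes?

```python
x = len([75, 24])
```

len() always returns int

int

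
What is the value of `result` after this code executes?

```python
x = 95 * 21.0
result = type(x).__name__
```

x is float; result = 'float'

'float'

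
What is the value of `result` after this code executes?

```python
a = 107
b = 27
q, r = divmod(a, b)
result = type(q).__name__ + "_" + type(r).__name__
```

a is int; b is int; q is int; r is int; result = 'int_int'

'int_int'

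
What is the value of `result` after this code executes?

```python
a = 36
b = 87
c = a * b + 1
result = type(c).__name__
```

a is int; b is int; c is int; result = 'int'

'int'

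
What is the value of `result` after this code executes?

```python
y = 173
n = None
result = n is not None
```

y = 173; n = None; result = False

False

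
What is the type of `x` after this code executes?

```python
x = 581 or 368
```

'or' returns first truthy value (int)

int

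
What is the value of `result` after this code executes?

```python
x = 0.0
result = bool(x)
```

x = 0.0; result = False

False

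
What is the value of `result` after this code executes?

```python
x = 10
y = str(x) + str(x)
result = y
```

x = 10; y = '1010'; result = '1010'

'1010'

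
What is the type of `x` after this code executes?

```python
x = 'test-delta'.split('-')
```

str.split() returns list

list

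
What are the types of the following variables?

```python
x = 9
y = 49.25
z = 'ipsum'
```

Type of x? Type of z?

x is assigned a bare integer (no decimal point), so it is an int; z is assigned a quoted string literal, so it is a str

int, str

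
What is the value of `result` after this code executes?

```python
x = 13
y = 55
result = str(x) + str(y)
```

x = 13; y = 55; result = '1355'

'1355'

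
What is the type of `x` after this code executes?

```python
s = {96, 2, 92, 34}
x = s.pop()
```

Popping from set[int] returns int

int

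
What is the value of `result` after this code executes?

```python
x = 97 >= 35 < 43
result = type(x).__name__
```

x is bool; result = 'bool'

'bool'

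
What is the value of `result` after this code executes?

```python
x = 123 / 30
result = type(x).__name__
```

x is float; result = 'float'

'float'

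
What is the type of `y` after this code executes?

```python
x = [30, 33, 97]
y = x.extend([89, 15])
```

list.extend() returns None

NoneType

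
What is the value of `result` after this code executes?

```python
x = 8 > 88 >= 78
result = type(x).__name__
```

x is bool; result = 'bool'

'bool'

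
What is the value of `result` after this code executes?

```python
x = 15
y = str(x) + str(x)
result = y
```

x = 15; y = '1515'; result = '1515'

'1515'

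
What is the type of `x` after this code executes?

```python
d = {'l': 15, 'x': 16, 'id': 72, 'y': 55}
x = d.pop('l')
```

dict.pop() returns the value

int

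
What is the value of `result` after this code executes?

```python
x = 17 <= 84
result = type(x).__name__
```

x is bool; result = 'bool'

'bool'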